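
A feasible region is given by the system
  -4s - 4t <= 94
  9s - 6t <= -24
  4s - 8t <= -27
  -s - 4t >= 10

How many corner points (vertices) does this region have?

3

Of the 6 pairwise boundary intersections, those satisfying every inequality are:
  (-215/12, -67/12)
  (-28, 9/2)
  (-47/6, -13/24)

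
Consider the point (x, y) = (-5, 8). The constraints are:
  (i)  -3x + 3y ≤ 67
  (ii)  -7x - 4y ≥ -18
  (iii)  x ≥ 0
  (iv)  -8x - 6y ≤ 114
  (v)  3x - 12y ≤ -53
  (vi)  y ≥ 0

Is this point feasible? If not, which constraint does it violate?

Constraint (iii): x = -5, which is not ≥ 0. All other constraints are satisfied.

not feasible — violates (iii)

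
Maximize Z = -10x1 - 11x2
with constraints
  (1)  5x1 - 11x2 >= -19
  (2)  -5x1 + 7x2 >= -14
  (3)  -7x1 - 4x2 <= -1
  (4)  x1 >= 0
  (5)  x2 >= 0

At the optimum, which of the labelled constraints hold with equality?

Corner points and Z = -10x1 - 11x2:
  (287/20, 33/4) → Z = -937/4
  (0, 19/11) → Z = -19
  (14/5, 0) → Z = -28
  (0, 1/4) → Z = -11/4
  (1/7, 0) → Z = -10/7

The maximum is at (1/7, 0). Substituting into each constraint, equality holds for (3) and (5); the remaining constraints have slack.

(3) and (5)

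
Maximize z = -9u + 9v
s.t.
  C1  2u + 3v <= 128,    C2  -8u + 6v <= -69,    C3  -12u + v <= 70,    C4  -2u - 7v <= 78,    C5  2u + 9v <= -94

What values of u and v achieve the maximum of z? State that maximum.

u = 19/28, v = -445/42, maximum z = -2841/28

Vertices and z = -9u + 9v:
  (565/4, -103/2) → z = -6939/4
  (239/2, -37) → z = -2817/2
  (15/68, -381/34) → z = -6993/68
  (19/28, -445/42) → z = -2841/28

The binding constraints are -8u + 6v = -69 and 2u + 9v = -94.
Solving simultaneously gives u = 19/28, v = -445/42.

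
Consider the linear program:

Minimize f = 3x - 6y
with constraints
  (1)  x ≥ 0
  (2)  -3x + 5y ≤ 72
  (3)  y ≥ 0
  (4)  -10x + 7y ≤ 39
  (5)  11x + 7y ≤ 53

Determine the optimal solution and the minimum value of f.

x = 2/3, y = 137/21, minimum f = -260/7

Feasible corners and f = 3x - 6y:
  (0, 0) → f = 0
  (0, 39/7) → f = -234/7
  (53/11, 0) → f = 159/11
  (2/3, 137/21) → f = -260/7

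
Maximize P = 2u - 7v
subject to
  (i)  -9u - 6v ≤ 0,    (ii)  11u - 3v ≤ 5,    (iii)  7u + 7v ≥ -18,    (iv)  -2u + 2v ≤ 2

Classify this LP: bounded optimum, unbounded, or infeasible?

Feasible corners and P = 2u - 7v:
  (10/31, -15/31) → P = 125/31
  (-2/5, 3/5) → P = -5
  (1, 2) → P = -12
The feasible region has finitely many vertices and no improving ray; the maximum is 125/31 at (10/31, -15/31).

bounded optimum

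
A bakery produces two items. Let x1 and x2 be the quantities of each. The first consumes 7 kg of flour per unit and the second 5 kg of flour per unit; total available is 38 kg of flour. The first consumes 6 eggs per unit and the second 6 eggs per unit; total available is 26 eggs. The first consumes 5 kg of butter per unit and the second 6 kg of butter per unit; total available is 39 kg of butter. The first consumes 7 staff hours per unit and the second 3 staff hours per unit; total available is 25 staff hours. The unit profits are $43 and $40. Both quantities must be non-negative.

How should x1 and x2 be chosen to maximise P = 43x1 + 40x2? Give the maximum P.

x1 = 3, x2 = 4/3, maximum P = 547/3

Vertices and P = 43x1 + 40x2:
  (0, 0) → P = 0
  (0, 13/3) → P = 520/3
  (25/7, 0) → P = 1075/7
  (3, 4/3) → P = 547/3

At the optimal vertex, 6x1 + 6x2 = 26 and 7x1 + 3x2 = 25.
Solving simultaneously gives x1 = 3, x2 = 4/3.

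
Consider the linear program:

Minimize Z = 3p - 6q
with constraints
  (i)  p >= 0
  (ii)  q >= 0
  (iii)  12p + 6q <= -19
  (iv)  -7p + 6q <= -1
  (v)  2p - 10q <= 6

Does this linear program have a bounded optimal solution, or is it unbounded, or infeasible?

infeasible

The boundaries q = 0 and -7p + 6q = -1 meet at (1/7, 0), but that point violates 12p + 6q ≤ -19. Every candidate vertex is excluded by some other constraint, so the feasible region is empty.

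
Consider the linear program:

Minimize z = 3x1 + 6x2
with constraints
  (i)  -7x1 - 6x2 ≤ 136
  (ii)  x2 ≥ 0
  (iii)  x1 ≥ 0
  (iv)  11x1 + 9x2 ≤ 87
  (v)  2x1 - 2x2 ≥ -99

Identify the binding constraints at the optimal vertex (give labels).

(ii) and (iii)

Corner points and z = 3x1 + 6x2:
  (0, 0) → z = 0
  (87/11, 0) → z = 261/11
  (0, 29/3) → z = 58

The minimum is at (0, 0). Substituting into each constraint, equality holds for (ii) and (iii); the remaining constraints have slack.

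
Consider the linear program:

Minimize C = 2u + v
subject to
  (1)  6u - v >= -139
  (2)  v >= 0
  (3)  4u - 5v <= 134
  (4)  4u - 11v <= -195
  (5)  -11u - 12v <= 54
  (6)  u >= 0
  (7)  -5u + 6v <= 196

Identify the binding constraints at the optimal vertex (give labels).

Corner points and C = 2u + v:
  (2449/24, 329/6) → C = 3107/12
  (0, 195/11) → C = 195/11
  (0, 98/3) → C = 98/3
The feasible region is unbounded (it extends along (6, 5), (5, 4)), but C strictly increases along every unbounded feasible direction, so there is no improving ray and the minimum is attained at a vertex.

The minimum is at (0, 195/11). Substituting into each constraint, equality holds for (4) and (6); the remaining constraints have slack.

(4) and (6)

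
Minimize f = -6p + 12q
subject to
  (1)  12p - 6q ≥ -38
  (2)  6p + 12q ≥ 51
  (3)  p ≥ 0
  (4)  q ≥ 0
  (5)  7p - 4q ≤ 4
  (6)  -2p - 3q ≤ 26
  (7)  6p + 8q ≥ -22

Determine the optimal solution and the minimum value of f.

Corner points and f = -6p + 12q:
  (0, 19/3) → f = 76
  (0, 17/4) → f = 51
  (7/3, 37/12) → f = 23
The feasible region is unbounded (it extends along (1, 2), (4, 7)), but f strictly increases along every unbounded feasible direction, so there is no improving ray and the minimum is attained at a vertex.

p = 7/3, q = 37/12, minimum f = 23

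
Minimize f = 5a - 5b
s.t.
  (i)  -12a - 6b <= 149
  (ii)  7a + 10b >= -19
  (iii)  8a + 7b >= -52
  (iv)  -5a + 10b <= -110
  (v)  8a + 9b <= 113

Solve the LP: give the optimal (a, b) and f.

Feasible corners and f = 5a - 5b:
  (91/12, -173/24) → f = 1775/24
  (1301/17, -943/17) → f = 660
  (424/25, -63/25) → f = 487/5

a = 91/12, b = -173/24, minimum f = 1775/24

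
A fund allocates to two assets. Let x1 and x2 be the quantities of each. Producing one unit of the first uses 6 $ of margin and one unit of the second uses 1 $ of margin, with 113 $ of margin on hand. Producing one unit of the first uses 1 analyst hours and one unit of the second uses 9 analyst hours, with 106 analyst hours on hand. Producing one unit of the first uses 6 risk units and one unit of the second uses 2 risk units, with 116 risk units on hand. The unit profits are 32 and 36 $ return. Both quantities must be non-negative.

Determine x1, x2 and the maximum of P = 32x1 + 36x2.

x1 = 16, x2 = 10, maximum P = 872

Extreme points and P = 32x1 + 36x2:
  (0, 0) → P = 0
  (0, 106/9) → P = 424
  (113/6, 0) → P = 1808/3
  (55/3, 3) → P = 2084/3
  (16, 10) → P = 872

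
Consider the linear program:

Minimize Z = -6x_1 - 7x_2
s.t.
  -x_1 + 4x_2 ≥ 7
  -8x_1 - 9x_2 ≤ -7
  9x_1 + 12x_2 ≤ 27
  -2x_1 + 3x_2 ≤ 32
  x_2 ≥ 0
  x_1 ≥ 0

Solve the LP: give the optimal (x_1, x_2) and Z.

x_1 = 1/2, x_2 = 15/8, minimum Z = -129/8

Extreme points and Z = -6x_1 - 7x_2:
  (1/2, 15/8) → Z = -129/8
  (0, 7/4) → Z = -49/4
  (0, 9/4) → Z = -63/4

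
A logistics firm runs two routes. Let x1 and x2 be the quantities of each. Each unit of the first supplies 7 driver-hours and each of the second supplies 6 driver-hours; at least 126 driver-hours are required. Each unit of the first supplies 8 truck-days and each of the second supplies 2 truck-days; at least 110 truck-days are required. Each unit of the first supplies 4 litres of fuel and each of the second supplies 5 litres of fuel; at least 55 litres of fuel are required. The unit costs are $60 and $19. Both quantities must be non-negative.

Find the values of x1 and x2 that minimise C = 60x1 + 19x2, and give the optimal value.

x1 = 12, x2 = 7, minimum C = 853

Feasible corners and C = 60x1 + 19x2:
  (0, 55) → C = 1045
  (18, 0) → C = 1080
  (12, 7) → C = 853
The feasible region is unbounded (it extends along (0, 1), (1, 0)), but C strictly increases along every unbounded feasible direction, so there is no improving ray and the minimum is attained at a vertex.

The optimum lies where 7x1 + 6x2 = 126 and 8x1 + 2x2 = 110.
Solving simultaneously gives x1 = 12, x2 = 7.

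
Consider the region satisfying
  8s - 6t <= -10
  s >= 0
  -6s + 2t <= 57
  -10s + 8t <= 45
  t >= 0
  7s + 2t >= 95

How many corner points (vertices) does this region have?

Intersecting each pair of boundary lines and keeping only the points that satisfy every inequality leaves:
  (95/2, 65)
  (275/29, 415/29)
  (335/38, 1265/76)

3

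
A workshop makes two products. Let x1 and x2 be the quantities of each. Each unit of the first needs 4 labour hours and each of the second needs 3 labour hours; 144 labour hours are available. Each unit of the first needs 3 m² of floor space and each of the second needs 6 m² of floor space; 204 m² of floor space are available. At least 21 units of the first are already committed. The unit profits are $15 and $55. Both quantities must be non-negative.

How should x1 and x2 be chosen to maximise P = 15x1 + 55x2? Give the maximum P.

Vertices and P = 15x1 + 55x2:
  (36, 0) → P = 540
  (21, 0) → P = 315
  (21, 20) → P = 1415

The binding constraints are 4x1 + 3x2 = 144 and x1 = 21.
Solving simultaneously gives x1 = 21, x2 = 20.

x1 = 21, x2 = 20, maximum P = 1415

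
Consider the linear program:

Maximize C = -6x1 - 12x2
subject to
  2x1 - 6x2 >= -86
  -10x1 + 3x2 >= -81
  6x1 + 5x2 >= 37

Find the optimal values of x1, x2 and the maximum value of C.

Vertices and C = -6x1 - 12x2:
  (124/9, 511/27) → C = -2788/9
  (-104/23, 295/23) → C = -2916/23
  (129/17, -29/17) → C = -426/17

The binding constraints are -10x1 + 3x2 = -81 and 6x1 + 5x2 = 37.
Solving simultaneously gives x1 = 129/17, x2 = -29/17.

x1 = 129/17, x2 = -29/17, maximum C = -426/17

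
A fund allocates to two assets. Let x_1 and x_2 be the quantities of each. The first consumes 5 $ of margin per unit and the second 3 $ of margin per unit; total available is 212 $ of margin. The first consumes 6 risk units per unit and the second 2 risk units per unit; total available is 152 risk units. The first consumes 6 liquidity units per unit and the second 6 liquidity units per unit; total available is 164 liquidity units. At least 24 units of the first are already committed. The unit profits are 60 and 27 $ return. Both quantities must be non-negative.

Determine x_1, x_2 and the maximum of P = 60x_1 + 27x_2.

Extreme points and P = 60x_1 + 27x_2:
  (76/3, 0) → P = 1520
  (24, 0) → P = 1440
  (73/3, 3) → P = 1541
  (24, 10/3) → P = 1530

x_1 = 73/3, x_2 = 3, maximum P = 1541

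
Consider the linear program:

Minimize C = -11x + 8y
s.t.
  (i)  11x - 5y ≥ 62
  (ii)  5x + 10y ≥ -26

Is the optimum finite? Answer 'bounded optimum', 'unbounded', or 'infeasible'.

From the feasible point (98/27, -596/135), moving in the direction (10, -5) keeps every constraint satisfied while C decreases without bound.

unbounded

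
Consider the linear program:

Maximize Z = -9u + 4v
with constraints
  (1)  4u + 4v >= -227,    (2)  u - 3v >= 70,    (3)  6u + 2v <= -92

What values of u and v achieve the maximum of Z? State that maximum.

Extreme points and Z = -9u + 4v:
  (-401/16, -507/16) → Z = 1581/16
  (43/8, -497/8) → Z = -2375/8
  (-34/5, -128/5) → Z = -206/5

The optimum lies where 4u + 4v = -227 and u - 3v = 70.
Solving simultaneously gives u = -401/16, v = -507/16.

u = -401/16, v = -507/16, maximum Z = 1581/16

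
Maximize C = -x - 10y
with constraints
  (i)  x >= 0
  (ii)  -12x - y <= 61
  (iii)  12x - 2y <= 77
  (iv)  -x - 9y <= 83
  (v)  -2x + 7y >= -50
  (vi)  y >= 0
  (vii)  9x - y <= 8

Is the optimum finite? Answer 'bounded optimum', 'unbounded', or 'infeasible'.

bounded optimum

Vertices and C = -x - 10y:
  (0, 0) → C = 0
  (8/9, 0) → C = -8/9
The feasible region has finitely many vertices and no improving ray; the maximum is 0 at (0, 0).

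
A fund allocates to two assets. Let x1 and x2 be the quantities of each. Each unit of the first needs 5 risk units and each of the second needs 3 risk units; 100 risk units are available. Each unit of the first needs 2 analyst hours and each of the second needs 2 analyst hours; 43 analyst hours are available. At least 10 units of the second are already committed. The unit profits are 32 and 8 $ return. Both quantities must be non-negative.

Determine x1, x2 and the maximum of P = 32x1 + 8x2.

x1 = 23/2, x2 = 10, maximum P = 448

Vertices and P = 32x1 + 8x2:
  (0, 43/2) → P = 172
  (0, 10) → P = 80
  (23/2, 10) → P = 448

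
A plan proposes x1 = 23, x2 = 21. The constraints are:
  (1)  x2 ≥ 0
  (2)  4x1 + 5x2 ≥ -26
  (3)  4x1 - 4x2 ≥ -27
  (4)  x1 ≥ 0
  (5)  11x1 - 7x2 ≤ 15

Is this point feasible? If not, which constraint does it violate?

not feasible — violates (5)

Constraint (5): 11x1 - 7x2 = 106, which is not ≤ 15. All other constraints are satisfied.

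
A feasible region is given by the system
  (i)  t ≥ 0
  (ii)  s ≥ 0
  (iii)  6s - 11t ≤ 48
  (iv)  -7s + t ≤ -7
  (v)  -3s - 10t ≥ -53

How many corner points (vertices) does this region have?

4

The feasible vertices (each the meet of two boundaries and inside every other half-plane) are:
  (8, 0)
  (1, 0)
  (1063/93, 58/31)
  (123/73, 350/73)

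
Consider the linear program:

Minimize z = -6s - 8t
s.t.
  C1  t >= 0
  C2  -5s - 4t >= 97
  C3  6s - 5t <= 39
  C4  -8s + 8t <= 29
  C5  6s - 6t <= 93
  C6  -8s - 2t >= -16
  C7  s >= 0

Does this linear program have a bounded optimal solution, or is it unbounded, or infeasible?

infeasible

The boundaries t = 0 and -8s - 2t = -16 meet at (2, 0), but that point violates -5s - 4t ≥ 97. Every candidate vertex is excluded by some other constraint, so the feasible region is empty.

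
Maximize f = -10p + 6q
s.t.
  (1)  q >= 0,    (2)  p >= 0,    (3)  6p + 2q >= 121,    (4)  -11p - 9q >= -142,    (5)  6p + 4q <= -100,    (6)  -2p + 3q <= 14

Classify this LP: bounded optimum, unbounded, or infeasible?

infeasible

The boundaries 6p + 2q = 121 and 6p + 4q = -100 meet at (57, -221/2), but that point violates q ≥ 0. Every candidate vertex is excluded by some other constraint, so the feasible region is empty.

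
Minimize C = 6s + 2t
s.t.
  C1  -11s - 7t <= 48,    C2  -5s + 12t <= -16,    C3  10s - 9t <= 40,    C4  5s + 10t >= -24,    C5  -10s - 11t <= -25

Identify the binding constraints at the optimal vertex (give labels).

C2 and C5

Feasible corners and C = 6s + 2t:
  (112/25, 8/15) → C = 2096/75
  (68/25, -1/5) → C = 398/25
  (133/40, -3/4) → C = 369/20

The minimum is at (68/25, -1/5). Substituting into each constraint, equality holds for C2 and C5; the remaining constraints have slack.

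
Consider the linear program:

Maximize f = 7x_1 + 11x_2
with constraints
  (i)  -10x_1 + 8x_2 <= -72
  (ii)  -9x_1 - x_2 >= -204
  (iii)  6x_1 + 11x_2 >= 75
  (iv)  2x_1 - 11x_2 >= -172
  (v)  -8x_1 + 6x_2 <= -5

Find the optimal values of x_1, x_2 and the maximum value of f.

x_1 = 852/41, x_2 = 696/41, maximum f = 13620/41

Feasible corners and f = 7x_1 + 11x_2:
  (852/41, 696/41) → f = 13620/41
  (696/79, 159/79) → f = 6621/79
  (723/31, -183/31) → f = 3048/31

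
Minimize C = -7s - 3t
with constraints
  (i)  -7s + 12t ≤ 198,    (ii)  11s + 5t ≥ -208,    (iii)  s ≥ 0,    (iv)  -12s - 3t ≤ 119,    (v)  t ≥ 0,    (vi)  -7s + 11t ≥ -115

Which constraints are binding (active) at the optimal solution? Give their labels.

Feasible corners and C = -7s - 3t:
  (0, 33/2) → C = -99/2
  (3558/7, 313) → C = -4497
  (0, 0) → C = 0
  (115/7, 0) → C = -115

The minimum is at (3558/7, 313). Substituting into each constraint, equality holds for (i) and (vi); the remaining constraints have slack.

(i) and (vi)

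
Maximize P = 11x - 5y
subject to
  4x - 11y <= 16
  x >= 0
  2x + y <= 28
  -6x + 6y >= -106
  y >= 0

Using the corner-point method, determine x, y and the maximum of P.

x = 162/13, y = 40/13, maximum P = 1582/13

The optimum lies where 4x - 11y = 16 and 2x + y = 28.
Solving simultaneously gives x = 162/13, y = 40/13.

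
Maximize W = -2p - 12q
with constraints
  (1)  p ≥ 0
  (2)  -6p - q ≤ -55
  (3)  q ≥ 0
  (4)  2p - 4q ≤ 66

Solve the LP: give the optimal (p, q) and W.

p = 55/6, q = 0, maximum W = -55/3

The feasible region is unbounded (it extends along (0, 1), (2, 1)), but W strictly decreases along every unbounded feasible direction, so there is no improving ray and the maximum is attained at a vertex.

The binding constraints are -6p - q = -55 and q = 0.
Solving simultaneously gives p = 55/6, q = 0.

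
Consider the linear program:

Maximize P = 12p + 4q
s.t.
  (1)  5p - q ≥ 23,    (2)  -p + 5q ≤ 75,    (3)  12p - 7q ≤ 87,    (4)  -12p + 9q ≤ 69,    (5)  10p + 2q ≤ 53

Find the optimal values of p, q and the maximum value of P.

p = 99/20, q = 7/4, maximum P = 332/5

Feasible corners and P = 12p + 4q:
  (74/23, -159/23) → P = 252/23
  (99/20, 7/4) → P = 332/5
  (545/94, -117/47) → P = 2802/47

The optimum lies where 5p - q = 23 and 10p + 2q = 53.
Solving simultaneously gives p = 99/20, q = 7/4.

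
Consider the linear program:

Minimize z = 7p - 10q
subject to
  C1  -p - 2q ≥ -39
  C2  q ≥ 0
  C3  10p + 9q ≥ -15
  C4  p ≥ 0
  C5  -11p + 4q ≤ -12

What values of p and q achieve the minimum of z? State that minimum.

p = 90/13, q = 417/26, minimum z = -1455/13

Extreme points and z = 7p - 10q:
  (39, 0) → z = 273
  (90/13, 417/26) → z = -1455/13
  (12/11, 0) → z = 84/11

The optimum lies where -p - 2q = -39 and -11p + 4q = -12.
Solving simultaneously gives p = 90/13, q = 417/26.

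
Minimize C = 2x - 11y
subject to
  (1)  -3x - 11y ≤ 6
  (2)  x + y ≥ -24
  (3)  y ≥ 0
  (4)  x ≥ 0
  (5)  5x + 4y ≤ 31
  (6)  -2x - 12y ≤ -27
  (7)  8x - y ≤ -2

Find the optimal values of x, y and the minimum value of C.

Extreme points and C = 2x - 11y:
  (0, 31/4) → C = -341/4
  (0, 9/4) → C = -99/4
  (23/37, 258/37) → C = -2792/37
  (3/98, 110/49) → C = -1207/49

x = 0, y = 31/4, minimum C = -341/4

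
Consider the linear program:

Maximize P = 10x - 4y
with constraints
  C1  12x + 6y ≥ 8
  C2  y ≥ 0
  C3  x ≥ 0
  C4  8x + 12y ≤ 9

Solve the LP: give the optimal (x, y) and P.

Corner points and P = 10x - 4y:
  (2/3, 0) → P = 20/3
  (7/16, 11/24) → P = 61/24
  (9/8, 0) → P = 45/4

x = 9/8, y = 0, maximum P = 45/4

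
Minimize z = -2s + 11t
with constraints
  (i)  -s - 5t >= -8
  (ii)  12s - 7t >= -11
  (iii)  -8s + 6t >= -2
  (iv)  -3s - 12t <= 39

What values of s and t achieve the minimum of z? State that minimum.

s = -35/19, t = -53/19, minimum z = -27

Feasible corners and z = -2s + 11t:
  (1/67, 107/67) → z = 1175/67
  (29/23, 31/23) → z = 283/23
  (-27/11, -29/11) → z = -265/11
  (-35/19, -53/19) → z = -27

At the optimal vertex, -8s + 6t = -2 and -3s - 12t = 39.
Solving simultaneously gives s = -35/19, t = -53/19.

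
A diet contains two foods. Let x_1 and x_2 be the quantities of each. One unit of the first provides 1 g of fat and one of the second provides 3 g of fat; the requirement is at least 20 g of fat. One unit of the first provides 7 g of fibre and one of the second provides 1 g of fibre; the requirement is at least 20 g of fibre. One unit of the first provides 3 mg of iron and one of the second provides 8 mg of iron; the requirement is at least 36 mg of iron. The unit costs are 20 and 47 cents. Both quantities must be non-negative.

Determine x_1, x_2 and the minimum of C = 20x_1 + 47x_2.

x_1 = 2, x_2 = 6, minimum C = 322

Extreme points and C = 20x_1 + 47x_2:
  (0, 20) → C = 940
  (20, 0) → C = 400
  (2, 6) → C = 322
The feasible region is unbounded (it extends along (0, 1), (1, 0)), but C strictly increases along every unbounded feasible direction, so there is no improving ray and the minimum is attained at a vertex.

The binding constraints are x_1 + 3x_2 = 20 and 7x_1 + x_2 = 20.
Solving simultaneously gives x_1 = 2, x_2 = 6.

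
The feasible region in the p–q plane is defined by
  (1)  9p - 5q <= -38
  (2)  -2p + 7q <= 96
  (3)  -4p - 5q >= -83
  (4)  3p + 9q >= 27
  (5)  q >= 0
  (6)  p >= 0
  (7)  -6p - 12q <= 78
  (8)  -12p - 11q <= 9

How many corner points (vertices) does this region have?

The feasible vertices (each the meet of two boundaries and inside every other half-plane) are:
  (45/13, 899/65)
  (0, 38/5)
  (101/38, 275/19)
  (0, 96/7)

4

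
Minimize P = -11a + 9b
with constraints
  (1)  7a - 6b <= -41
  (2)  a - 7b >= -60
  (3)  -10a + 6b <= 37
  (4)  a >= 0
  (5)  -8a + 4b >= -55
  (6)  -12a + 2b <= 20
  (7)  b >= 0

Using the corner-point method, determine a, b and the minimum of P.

a = 73/43, b = 379/43, minimum P = 2608/43

Corner points and P = -11a + 9b:
  (73/43, 379/43) → P = 2608/43
  (4/3, 151/18) → P = 365/6
  (101/64, 563/64) → P = 989/16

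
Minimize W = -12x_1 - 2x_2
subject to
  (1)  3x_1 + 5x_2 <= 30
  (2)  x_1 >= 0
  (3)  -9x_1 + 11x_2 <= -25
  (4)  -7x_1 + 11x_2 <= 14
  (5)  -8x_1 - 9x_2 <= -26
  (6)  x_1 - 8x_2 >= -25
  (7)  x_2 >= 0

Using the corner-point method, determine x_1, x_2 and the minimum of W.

Vertices and W = -12x_1 - 2x_2:
  (35/6, 5/2) → W = -75
  (10, 0) → W = -120
  (511/169, 34/169) → W = -6200/169
  (13/4, 0) → W = -39

x_1 = 10, x_2 = 0, minimum W = -120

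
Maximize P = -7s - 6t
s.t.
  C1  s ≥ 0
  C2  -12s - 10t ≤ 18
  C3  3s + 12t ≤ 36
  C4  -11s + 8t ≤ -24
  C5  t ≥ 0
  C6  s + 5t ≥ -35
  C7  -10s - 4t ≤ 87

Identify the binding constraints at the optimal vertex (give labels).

C4 and C5

Feasible corners and P = -7s - 6t:
  (48/13, 27/13) → P = -498/13
  (12, 0) → P = -84
  (24/11, 0) → P = -168/11

The maximum is at (24/11, 0). Substituting into each constraint, equality holds for C4 and C5; the remaining constraints have slack.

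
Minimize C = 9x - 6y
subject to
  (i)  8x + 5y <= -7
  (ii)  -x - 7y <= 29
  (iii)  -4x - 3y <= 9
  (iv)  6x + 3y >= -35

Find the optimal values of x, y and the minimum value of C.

x = -77/3, y = 119/3, minimum C = -469

Corner points and C = 9x - 6y:
  (32/17, -75/17) → C = 738/17
  (-77/3, 119/3) → C = -469
  (24/25, -107/25) → C = 858/25
  (-13, 43/3) → C = -203

At the optimal vertex, 8x + 5y = -7 and 6x + 3y = -35.
Solving simultaneously gives x = -77/3, y = 119/3.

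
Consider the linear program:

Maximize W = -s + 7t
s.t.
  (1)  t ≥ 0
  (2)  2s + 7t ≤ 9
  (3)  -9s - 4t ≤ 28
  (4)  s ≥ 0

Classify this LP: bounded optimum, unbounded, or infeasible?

bounded optimum

Feasible corners and W = -s + 7t:
  (9/2, 0) → W = -9/2
  (0, 0) → W = 0
  (0, 9/7) → W = 9
The feasible region has finitely many vertices and no improving ray; the maximum is 9 at (0, 9/7).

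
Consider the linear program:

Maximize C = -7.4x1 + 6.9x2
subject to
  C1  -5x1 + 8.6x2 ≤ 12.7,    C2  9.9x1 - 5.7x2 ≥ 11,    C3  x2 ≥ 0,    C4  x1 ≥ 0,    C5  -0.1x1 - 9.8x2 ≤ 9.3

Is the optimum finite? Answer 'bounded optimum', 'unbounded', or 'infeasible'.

bounded optimum

Vertices and C = -7.4x1 + 6.9x2:
  (16699/5664, 18073/5664) → C = 11311/56640
  (10/9, 0) → C = -74/9
The feasible region has finitely many vertices and no improving ray; the maximum is 11311/56640 at (16699/5664, 18073/5664).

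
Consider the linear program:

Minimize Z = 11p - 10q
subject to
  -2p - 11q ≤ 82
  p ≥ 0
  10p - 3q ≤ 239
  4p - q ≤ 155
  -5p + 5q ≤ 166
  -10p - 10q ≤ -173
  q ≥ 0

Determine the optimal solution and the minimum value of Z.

Vertices and Z = 11p - 10q:
  (0, 166/5) → Z = -332
  (0, 173/10) → Z = -173
  (1693/35, 571/7) → Z = -9927/35
  (239/10, 0) → Z = 2629/10
  (173/10, 0) → Z = 1903/10

The optimum lies where p = 0 and -5p + 5q = 166.
Solving simultaneously gives p = 0, q = 166/5.

p = 0, q = 166/5, minimum Z = -332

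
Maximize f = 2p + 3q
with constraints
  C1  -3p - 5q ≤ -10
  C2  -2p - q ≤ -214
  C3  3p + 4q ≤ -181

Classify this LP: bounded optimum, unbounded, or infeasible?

infeasible

The boundaries -3p - 5q = -10 and -2p - q = -214 meet at (1060/7, -622/7), but that point violates 3p + 4q ≤ -181. Every candidate vertex is excluded by some other constraint, so the feasible region is empty.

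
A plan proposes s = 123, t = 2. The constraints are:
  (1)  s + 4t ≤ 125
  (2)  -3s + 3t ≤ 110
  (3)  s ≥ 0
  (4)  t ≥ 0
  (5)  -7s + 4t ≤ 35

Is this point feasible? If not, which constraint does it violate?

Constraint (1): s + 4t = 131, which is not ≤ 125. All other constraints are satisfied.

not feasible — violates (1)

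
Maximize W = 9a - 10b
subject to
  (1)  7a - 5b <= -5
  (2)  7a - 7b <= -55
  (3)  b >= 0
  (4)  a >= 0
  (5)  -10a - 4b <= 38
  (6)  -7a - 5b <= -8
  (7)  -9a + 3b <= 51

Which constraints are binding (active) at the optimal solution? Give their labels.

Feasible corners and W = 9a - 10b:
  (120/7, 25) → W = -670/7
  (0, 55/7) → W = -550/7
  (0, 17) → W = -170
The feasible region is unbounded (it extends along (5, 7), (1, 3)), but W strictly decreases along every unbounded feasible direction, so there is no improving ray and the maximum is attained at a vertex.

The maximum is at (0, 55/7). Substituting into each constraint, equality holds for (2) and (4); the remaining constraints have slack.

(2) and (4)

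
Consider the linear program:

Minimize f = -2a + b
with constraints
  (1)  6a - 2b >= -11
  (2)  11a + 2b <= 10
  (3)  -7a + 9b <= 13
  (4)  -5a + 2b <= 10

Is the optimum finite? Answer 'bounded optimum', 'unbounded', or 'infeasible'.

From the feasible point (-73/40, 1/40), moving in the direction (-2, -6) keeps every constraint satisfied while f decreases without bound.

unbounded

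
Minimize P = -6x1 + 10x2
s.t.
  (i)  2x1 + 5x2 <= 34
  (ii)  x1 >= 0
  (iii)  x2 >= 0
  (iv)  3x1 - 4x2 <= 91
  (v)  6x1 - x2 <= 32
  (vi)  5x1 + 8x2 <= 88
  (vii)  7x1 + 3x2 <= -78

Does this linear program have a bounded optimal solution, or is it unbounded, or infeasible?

infeasible

The boundaries 2x1 + 5x2 = 34 and x1 = 0 meet at (0, 34/5), but that point violates 7x1 + 3x2 ≤ -78. Every candidate vertex is excluded by some other constraint, so the feasible region is empty.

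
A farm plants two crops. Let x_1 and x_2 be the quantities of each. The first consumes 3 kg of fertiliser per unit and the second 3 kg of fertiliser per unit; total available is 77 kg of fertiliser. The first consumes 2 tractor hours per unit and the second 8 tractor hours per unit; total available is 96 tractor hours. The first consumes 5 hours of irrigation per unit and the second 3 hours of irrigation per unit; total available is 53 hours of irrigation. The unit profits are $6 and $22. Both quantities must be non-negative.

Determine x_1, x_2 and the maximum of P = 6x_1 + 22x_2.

Vertices and P = 6x_1 + 22x_2:
  (0, 0) → P = 0
  (0, 12) → P = 264
  (53/5, 0) → P = 318/5
  (4, 11) → P = 266

The optimum lies where 2x_1 + 8x_2 = 96 and 5x_1 + 3x_2 = 53.
Solving simultaneously gives x_1 = 4, x_2 = 11.

x_1 = 4, x_2 = 11, maximum P = 266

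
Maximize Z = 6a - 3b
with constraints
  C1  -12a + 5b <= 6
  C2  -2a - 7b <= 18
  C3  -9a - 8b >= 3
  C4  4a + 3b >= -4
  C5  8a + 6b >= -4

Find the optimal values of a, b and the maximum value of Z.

Feasible corners and Z = 6a - 3b:
  (-21/47, 6/47) → Z = -144/47
  (-1/2, 0) → Z = -3
  (123/47, -156/47) → Z = 1206/47
  (20/11, -34/11) → Z = 222/11

At the optimal vertex, -2a - 7b = 18 and -9a - 8b = 3.
Solving simultaneously gives a = 123/47, b = -156/47.

a = 123/47, b = -156/47, maximum Z = 1206/47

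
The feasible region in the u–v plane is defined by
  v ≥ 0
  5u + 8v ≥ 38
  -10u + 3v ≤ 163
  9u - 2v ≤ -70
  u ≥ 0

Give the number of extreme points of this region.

3

The feasible vertices (each the meet of two boundaries and inside every other half-plane) are:
  (116/7, 767/7)
  (0, 163/3)
  (0, 35)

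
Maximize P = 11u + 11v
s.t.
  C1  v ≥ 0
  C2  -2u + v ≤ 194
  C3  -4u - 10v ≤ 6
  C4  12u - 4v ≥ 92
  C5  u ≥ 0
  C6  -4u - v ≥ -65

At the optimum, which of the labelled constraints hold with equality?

C4 and C6

Extreme points and P = 11u + 11v:
  (23/3, 0) → P = 253/3
  (65/4, 0) → P = 715/4
  (88/7, 103/7) → P = 2101/7

The maximum is at (88/7, 103/7). Substituting into each constraint, equality holds for C4 and C6; the remaining constraints have slack.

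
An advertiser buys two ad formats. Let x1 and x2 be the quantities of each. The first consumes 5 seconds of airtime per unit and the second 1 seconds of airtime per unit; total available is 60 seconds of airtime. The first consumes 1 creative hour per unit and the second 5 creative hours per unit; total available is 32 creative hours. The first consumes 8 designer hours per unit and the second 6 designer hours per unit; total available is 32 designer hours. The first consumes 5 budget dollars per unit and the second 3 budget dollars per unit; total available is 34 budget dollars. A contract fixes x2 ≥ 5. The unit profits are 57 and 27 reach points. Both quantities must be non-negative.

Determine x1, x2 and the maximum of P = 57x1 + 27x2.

Corner points and P = 57x1 + 27x2:
  (0, 16/3) → P = 144
  (0, 5) → P = 135
  (1/4, 5) → P = 597/4

The binding constraints are 8x1 + 6x2 = 32 and x2 = 5.
Solving simultaneously gives x1 = 1/4, x2 = 5.

x1 = 1/4, x2 = 5, maximum P = 597/4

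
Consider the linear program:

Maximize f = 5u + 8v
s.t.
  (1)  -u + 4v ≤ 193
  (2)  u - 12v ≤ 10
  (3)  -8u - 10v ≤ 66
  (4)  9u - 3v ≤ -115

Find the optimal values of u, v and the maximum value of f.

Corner points and f = 5u + 8v:
  (-1097/21, 739/21) → f = 61/3
  (119/33, 1622/33) → f = 13571/33
  (-674/57, 163/57) → f = -2066/57

At the optimal vertex, -u + 4v = 193 and 9u - 3v = -115.
Solving simultaneously gives u = 119/33, v = 1622/33.

u = 119/33, v = 1622/33, maximum f = 13571/33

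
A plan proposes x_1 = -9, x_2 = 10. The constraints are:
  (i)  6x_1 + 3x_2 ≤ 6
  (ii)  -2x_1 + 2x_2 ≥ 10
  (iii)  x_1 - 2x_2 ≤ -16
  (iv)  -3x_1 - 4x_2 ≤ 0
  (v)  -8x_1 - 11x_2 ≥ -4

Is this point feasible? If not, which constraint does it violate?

Constraint (v): -8x_1 - 11x_2 = -38, which is not ≥ -4. All other constraints are satisfied.

not feasible — violates (v)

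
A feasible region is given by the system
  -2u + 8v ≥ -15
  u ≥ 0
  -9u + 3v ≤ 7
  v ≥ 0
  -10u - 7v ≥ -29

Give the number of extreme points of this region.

Of the 10 pairwise boundary intersections, those satisfying every inequality are:
  (0, 7/3)
  (0, 0)
  (38/93, 331/93)
  (29/10, 0)

4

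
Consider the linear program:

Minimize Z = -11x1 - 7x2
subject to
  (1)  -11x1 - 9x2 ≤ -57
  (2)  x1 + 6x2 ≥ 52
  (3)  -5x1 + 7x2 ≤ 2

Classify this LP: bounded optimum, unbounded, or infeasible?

unbounded

From the feasible point (352/37, 262/37), moving in the direction (6, -1) keeps every constraint satisfied while Z decreases without bound.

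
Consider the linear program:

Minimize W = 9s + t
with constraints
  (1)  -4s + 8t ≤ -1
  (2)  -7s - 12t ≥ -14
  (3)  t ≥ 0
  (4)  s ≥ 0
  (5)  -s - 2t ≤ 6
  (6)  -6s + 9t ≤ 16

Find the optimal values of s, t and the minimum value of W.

Extreme points and W = 9s + t:
  (31/26, 49/104) → W = 1165/104
  (1/4, 0) → W = 9/4
  (2, 0) → W = 18

At the optimal vertex, -4s + 8t = -1 and t = 0.
Solving simultaneously gives s = 1/4, t = 0.

s = 1/4, t = 0, minimum W = 9/4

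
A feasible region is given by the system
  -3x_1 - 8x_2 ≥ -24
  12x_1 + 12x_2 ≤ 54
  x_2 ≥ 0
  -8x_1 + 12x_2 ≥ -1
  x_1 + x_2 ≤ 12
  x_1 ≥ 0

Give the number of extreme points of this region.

Intersecting each pair of boundary lines and keeping only the points that satisfy every inequality leaves:
  (12/5, 21/10)
  (0, 3)
  (11/4, 7/4)
  (1/8, 0)
  (0, 0)

5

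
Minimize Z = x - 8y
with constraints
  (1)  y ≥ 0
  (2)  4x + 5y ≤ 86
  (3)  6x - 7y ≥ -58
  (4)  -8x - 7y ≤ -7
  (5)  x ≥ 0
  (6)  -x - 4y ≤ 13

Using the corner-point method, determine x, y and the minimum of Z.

Feasible corners and Z = x - 8y:
  (43/2, 0) → Z = 43/2
  (7/8, 0) → Z = 7/8
  (156/29, 374/29) → Z = -2836/29
  (0, 58/7) → Z = -464/7
  (0, 1) → Z = -8

The optimum lies where 4x + 5y = 86 and 6x - 7y = -58.
Solving simultaneously gives x = 156/29, y = 374/29.

x = 156/29, y = 374/29, minimum Z = -2836/29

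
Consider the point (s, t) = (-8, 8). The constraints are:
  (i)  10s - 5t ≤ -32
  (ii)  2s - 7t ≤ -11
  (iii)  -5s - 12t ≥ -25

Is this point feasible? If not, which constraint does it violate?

not feasible — violates (iii)

Constraint (iii): -5s - 12t = -56, which is not ≥ -25. All other constraints are satisfied.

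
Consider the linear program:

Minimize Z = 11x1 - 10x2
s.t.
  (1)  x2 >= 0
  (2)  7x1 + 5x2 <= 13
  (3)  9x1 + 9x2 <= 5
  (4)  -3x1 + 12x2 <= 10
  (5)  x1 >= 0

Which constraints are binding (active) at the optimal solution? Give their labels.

(3) and (5)

Corner points and Z = 11x1 - 10x2:
  (5/9, 0) → Z = 55/9
  (0, 0) → Z = 0
  (0, 5/9) → Z = -50/9

The minimum is at (0, 5/9). Substituting into each constraint, equality holds for (3) and (5); the remaining constraints have slack.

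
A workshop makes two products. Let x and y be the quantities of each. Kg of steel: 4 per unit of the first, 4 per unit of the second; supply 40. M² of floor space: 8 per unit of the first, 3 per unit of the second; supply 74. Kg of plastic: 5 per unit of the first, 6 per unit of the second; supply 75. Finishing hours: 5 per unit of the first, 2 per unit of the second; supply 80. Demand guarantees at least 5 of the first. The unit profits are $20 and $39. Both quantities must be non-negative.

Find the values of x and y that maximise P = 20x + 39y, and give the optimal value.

x = 5, y = 5, maximum P = 295

The binding constraints are 4x + 4y = 40 and x = 5.
Solving simultaneously gives x = 5, y = 5.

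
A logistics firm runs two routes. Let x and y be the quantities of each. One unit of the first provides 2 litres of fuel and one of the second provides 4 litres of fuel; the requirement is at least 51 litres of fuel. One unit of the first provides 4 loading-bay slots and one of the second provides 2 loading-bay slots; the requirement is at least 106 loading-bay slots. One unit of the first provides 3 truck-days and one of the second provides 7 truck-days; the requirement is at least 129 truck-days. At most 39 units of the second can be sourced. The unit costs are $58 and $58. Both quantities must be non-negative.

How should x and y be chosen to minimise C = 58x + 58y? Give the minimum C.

x = 22, y = 9, minimum C = 1798

Extreme points and C = 58x + 58y:
  (43, 0) → C = 2494
  (22, 9) → C = 1798
  (7, 39) → C = 2668
The feasible region is unbounded (it extends along (1, 0)), but C strictly increases along every unbounded feasible direction, so there is no improving ray and the minimum is attained at a vertex.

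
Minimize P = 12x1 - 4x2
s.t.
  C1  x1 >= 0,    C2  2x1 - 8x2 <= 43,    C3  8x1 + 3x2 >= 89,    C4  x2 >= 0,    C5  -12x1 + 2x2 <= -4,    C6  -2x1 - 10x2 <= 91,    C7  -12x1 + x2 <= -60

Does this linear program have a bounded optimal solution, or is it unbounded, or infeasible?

From the feasible point (43/2, 0), moving in the direction (2, 12) keeps every constraint satisfied while P decreases without bound.

unbounded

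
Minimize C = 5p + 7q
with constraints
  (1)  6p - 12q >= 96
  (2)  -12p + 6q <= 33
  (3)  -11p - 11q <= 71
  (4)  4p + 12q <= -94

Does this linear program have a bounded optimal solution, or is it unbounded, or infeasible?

From the feasible point (91/44, -375/44), moving in the direction (11, -11) keeps every constraint satisfied while C decreases without bound.

unbounded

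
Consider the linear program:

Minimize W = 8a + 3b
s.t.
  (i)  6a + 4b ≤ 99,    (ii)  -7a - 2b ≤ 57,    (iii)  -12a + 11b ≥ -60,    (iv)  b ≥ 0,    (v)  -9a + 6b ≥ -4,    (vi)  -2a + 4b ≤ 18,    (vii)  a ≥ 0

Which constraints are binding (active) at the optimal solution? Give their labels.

Feasible corners and W = 8a + 3b:
  (4/9, 0) → W = 32/9
  (0, 0) → W = 0
  (31/6, 85/12) → W = 751/12
  (0, 9/2) → W = 27/2

The minimum is at (0, 0). Substituting into each constraint, equality holds for (iv) and (vii); the remaining constraints have slack.

(iv) and (vii)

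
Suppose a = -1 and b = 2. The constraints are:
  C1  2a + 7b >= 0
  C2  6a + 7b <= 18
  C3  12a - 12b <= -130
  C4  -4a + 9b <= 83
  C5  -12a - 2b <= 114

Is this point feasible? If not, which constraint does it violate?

Constraint C3: 12a - 12b = -36, which is not ≤ -130. All other constraints are satisfied.

not feasible — violates C3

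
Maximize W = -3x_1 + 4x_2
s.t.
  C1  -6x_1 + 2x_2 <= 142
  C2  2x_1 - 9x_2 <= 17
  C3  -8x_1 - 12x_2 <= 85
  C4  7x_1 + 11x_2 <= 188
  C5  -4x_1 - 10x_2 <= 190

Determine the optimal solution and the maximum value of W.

x_1 = -593/40, x_2 = 1061/40, maximum W = 6023/40

Vertices and W = -3x_1 + 4x_2:
  (-937/44, 313/44) → W = 4063/44
  (-593/40, 1061/40) → W = 6023/40
  (-187/32, -51/16) → W = 153/32
  (1879/85, 257/85) → W = -4609/85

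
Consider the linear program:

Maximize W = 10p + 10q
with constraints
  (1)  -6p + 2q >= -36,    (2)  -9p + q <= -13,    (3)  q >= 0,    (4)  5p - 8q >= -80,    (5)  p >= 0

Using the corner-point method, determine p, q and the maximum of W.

Feasible corners and W = 10p + 10q:
  (6, 0) → W = 60
  (224/19, 330/19) → W = 5540/19
  (13/9, 0) → W = 130/9
  (184/67, 785/67) → W = 9690/67

The optimum lies where -6p + 2q = -36 and 5p - 8q = -80.
Solving simultaneously gives p = 224/19, q = 330/19.

p = 224/19, q = 330/19, maximum W = 5540/19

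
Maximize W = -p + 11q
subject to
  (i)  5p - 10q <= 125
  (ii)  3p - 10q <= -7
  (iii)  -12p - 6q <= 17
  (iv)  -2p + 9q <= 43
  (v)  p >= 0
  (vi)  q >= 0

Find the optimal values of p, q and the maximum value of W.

p = 367/7, q = 115/7, maximum W = 898/7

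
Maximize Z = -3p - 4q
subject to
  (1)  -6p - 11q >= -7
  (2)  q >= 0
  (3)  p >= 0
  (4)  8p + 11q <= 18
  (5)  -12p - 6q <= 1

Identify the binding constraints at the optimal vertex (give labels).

Feasible corners and Z = -3p - 4q:
  (7/6, 0) → Z = -7/2
  (0, 7/11) → Z = -28/11
  (0, 0) → Z = 0

The maximum is at (0, 0). Substituting into each constraint, equality holds for (2) and (3); the remaining constraints have slack.

(2) and (3)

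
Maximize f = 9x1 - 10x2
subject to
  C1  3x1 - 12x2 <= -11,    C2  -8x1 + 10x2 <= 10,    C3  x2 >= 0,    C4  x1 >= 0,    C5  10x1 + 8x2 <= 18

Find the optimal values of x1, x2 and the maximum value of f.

x1 = 8/9, x2 = 41/36, maximum f = -61/18

Feasible corners and f = 9x1 - 10x2:
  (0, 11/12) → f = -55/6
  (8/9, 41/36) → f = -61/18
  (0, 1) → f = -10
  (25/41, 61/41) → f = -385/41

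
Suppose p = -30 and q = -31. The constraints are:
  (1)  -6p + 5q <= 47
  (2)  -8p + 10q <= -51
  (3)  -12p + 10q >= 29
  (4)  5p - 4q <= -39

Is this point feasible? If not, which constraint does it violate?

not feasible — violates (4)

Constraint (4): 5p - 4q = -26, which is not ≤ -39. All other constraints are satisfied.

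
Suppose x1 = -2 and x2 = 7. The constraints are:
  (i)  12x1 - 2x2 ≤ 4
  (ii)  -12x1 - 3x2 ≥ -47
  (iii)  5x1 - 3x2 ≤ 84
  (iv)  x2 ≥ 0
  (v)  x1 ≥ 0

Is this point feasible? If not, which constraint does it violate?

not feasible — violates (v)

Constraint (v): x1 = -2, which is not ≥ 0. All other constraints are satisfied.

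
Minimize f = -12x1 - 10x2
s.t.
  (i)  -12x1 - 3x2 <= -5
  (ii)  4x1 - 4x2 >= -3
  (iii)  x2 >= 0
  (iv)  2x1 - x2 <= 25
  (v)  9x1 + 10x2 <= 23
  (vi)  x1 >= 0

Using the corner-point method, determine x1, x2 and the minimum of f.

x1 = 23/9, x2 = 0, minimum f = -92/3

Corner points and f = -12x1 - 10x2:
  (11/60, 14/15) → f = -173/15
  (5/12, 0) → f = -5
  (31/38, 119/76) → f = -967/38
  (23/9, 0) → f = -92/3

The binding constraints are x2 = 0 and 9x1 + 10x2 = 23.
Solving simultaneously gives x1 = 23/9, x2 = 0.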